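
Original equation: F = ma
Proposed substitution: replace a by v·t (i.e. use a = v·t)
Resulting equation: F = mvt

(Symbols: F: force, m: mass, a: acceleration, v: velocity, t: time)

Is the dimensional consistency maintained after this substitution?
No

[a] = [L T^-2] and [v·t] = [L]. These differ, so the substitution replaces a quantity by one of different dimensions and the result F = mvt has LHS [L M T^-2] vs RHS [L M] — inconsistent.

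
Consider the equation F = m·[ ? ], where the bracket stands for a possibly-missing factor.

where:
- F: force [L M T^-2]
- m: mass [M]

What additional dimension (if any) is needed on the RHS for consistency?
[L T^-2] — acceleration (e.g. a)

F has dimensions [L M T^-2]; m has dimensions [M].
The bracketed factor must supply [L M T^-2] / [M] = [L T^-2].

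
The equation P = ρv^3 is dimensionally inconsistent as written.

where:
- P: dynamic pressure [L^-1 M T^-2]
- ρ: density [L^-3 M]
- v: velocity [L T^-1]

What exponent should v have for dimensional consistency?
The exponent of v should be 2: P = ρv^2

The LHS P has dimensions [L^-1 M T^-2]; v has dimensions [L T^-1].
As written, the RHS ρv^3 (exponent 3 on v) has dimensions [M T^-3], which does not match.
With exponent 2, the RHS ρv^2 has dimensions [L^-1 M T^-2], matching the LHS.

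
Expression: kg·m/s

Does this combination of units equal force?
No

The expression kg·m/s has dimensions [L M T^-1], but force has dimensions [L M T^-2].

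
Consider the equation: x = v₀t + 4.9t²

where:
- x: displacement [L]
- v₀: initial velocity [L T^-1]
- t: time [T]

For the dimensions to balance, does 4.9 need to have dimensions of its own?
Yes

x has dimensions [L], while t² alone has dimensions [T^2]. For the equation to balance, the factor 4.9 must carry dimensions [L T^-2] — it is a dimensional constant (a numerical value of a physical quantity with its units suppressed), not a pure number.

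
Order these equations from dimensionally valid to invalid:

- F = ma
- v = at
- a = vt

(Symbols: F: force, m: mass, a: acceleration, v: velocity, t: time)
Dimensionally correct: F = ma, v = at
Dimensionally incorrect: a = vt
Ordered (correct first, then incorrect): F = ma, v = at, a = vt

- F = ma: LHS [L M T^-2], RHS [L M T^-2] → correct ✓
- v = at: LHS [L T^-1], RHS [L T^-1] → correct ✓
- a = vt: LHS [L T^-2], RHS [L] → incorrect ✗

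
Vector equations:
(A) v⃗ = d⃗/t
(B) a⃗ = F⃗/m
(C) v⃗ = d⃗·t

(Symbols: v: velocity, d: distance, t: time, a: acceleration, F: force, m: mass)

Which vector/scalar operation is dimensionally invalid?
(C) v⃗ = d⃗·t

(A) v⃗ = d⃗/t: LHS [L T^-1], RHS [L T^-1] ✓ — displacement (vector) divided by time (scalar)
(B) a⃗ = F⃗/m: LHS [L T^-2], RHS [L T^-2] ✓ — force (vector) divided by mass (scalar)
(C) v⃗ = d⃗·t: LHS [L T^-1], RHS [L T] ✗ — velocity is displacement per time; should be d⃗/t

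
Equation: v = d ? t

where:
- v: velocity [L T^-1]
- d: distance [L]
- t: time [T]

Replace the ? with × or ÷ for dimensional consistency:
division (÷): v = d ÷ t

v [L T^-1]; d [L]; t [T].
d × t → [L T] ✗
d ÷ t → [L T^-1] ✓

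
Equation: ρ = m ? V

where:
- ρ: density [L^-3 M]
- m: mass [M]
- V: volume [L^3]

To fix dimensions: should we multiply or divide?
division (÷): ρ = m ÷ V

ρ [L^-3 M]; m [M]; V [L^3].
m × V → [L^3 M] ✗
m ÷ V → [L^-3 M] ✓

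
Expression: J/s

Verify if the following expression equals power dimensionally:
Yes

The expression J/s has dimensions [L^2 M T^-3], which is exactly power [L^2 M T^-3].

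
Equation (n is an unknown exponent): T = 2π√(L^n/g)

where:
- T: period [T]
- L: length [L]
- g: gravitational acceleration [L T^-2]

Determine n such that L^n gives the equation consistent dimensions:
n = 1

T has dimensions [T]; L has dimensions [L].
With n = 1: 2π√(L^1/g) has dimensions [T], matching the LHS ✓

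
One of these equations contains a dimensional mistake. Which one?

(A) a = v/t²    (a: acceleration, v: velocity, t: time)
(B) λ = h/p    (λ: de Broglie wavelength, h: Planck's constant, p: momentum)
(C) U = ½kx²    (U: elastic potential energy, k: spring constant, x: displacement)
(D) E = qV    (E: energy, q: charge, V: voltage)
(A) a = v/t²

The equation (A) a = v/t² is dimensionally incorrect.

LHS (a): [L T^-2]
RHS (v/t²): [L T^-3] ✗

The dimensions do not match. The other three equations balance.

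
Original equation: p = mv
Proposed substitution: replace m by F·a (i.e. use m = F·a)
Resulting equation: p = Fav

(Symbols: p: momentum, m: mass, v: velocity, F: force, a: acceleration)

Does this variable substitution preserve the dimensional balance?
No

[m] = [M] and [F·a] = [L^2 M T^-4]. These differ, so the substitution replaces a quantity by one of different dimensions and the result p = Fav has LHS [L M T^-1] vs RHS [L^3 M T^-5] — inconsistent.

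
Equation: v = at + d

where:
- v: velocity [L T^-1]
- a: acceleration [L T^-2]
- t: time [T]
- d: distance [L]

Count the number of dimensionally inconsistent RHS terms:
1

LHS v: [L T^-1]
- at: [L T^-1] ✓
- d: [L] ✗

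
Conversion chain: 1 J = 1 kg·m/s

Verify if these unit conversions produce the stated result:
The chain is incorrect (it contains an error).

Incorrect: Joule is kg·m²/s², not kg·m/s (that is momentum)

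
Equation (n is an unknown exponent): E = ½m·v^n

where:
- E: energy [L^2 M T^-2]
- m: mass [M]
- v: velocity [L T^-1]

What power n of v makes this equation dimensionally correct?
n = 2

E has dimensions [L^2 M T^-2]; v has dimensions [L T^-1].
The rest of the RHS has dimensions [M], so v^n must supply [L^2 T^-2].
With n = 2: ½m·v^2 has dimensions [L^2 M T^-2], matching the LHS ✓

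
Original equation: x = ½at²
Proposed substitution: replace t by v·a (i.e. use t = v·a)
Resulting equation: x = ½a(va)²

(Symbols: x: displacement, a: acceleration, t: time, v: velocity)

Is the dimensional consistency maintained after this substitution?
No

[t] = [T] and [v·a] = [L^2 T^-3]. These differ, so the substitution replaces a quantity by one of different dimensions and the result x = ½a(va)² has LHS [L] vs RHS [L^5 T^-8] — inconsistent.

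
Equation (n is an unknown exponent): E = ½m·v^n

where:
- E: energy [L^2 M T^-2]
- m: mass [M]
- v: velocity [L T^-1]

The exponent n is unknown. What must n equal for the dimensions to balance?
n = 2

E has dimensions [L^2 M T^-2]; v has dimensions [L T^-1].
The rest of the RHS has dimensions [M], so v^n must supply [L^2 T^-2].
With n = 2: ½m·v^2 has dimensions [L^2 M T^-2], matching the LHS ✓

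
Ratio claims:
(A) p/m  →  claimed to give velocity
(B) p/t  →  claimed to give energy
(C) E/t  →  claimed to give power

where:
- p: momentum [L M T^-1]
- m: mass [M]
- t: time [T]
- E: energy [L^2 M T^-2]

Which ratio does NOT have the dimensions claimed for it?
(B) p/t does not give energy

(A) p/m: [L T^-1] = velocity [L T^-1] ✓
(B) p/t: [L M T^-2] ≠ energy [L^2 M T^-2] ✗
(C) E/t: [L^2 M T^-3] = power [L^2 M T^-3] ✓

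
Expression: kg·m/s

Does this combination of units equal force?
No

The expression kg·m/s has dimensions [L M T^-1], but force has dimensions [L M T^-2].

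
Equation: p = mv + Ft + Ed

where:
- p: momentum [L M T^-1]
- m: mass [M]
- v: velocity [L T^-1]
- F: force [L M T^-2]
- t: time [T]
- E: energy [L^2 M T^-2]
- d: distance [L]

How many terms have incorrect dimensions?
1

LHS p: [L M T^-1]
- mv: [L M T^-1] ✓
- Ft: [L M T^-1] ✓
- Ed: [L^3 M T^-2] ✗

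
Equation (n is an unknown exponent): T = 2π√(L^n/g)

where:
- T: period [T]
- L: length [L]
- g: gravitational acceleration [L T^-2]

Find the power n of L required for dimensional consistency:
n = 1

T has dimensions [T]; L has dimensions [L].
With n = 1: 2π√(L^1/g) has dimensions [T], matching the LHS ✓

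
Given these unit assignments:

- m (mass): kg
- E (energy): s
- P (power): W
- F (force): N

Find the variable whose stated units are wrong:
E

The variable E (energy) should have units J, not s.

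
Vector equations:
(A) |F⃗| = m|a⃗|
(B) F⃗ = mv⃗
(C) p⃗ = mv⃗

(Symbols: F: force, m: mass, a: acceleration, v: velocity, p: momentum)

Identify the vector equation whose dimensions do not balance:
(B) F⃗ = mv⃗

(A) |F⃗| = m|a⃗|: LHS [L M T^-2], RHS [L M T^-2] ✓ — magnitudes of vectors are scalars
(B) F⃗ = mv⃗: LHS [L M T^-2], RHS [L M T^-1] ✗ — mass times velocity is momentum, not force; should be ma⃗
(C) p⃗ = mv⃗: LHS [L M T^-1], RHS [L M T^-1] ✓ — mass (scalar) times velocity (vector)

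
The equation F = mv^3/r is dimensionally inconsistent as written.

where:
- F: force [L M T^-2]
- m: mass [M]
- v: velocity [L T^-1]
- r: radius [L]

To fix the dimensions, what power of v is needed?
The exponent of v should be 2: F = mv^2/r

The LHS F has dimensions [L M T^-2]; v has dimensions [L T^-1].
As written, the RHS mv^3/r (exponent 3 on v) has dimensions [L^2 M T^-3], which does not match.
With exponent 2, the RHS mv^2/r has dimensions [L M T^-2], matching the LHS.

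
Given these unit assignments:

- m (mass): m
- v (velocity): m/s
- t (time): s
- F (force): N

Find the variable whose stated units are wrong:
m

The variable m (mass) should have units kg, not m.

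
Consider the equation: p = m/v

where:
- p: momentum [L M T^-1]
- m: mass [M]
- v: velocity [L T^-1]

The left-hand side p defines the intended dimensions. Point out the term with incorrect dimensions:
The right-hand side term m/v

p has dimensions [L M T^-1], but m/v has dimensions [L^-1 M T], so the term m/v is dimensionally wrong for p.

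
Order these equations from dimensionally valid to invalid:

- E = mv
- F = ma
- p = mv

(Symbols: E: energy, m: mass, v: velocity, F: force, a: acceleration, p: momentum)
Dimensionally correct: F = ma, p = mv
Dimensionally incorrect: E = mv
Ordered (correct first, then incorrect): F = ma, p = mv, E = mv

- E = mv: LHS [L^2 M T^-2], RHS [L M T^-1] → incorrect ✗
- F = ma: LHS [L M T^-2], RHS [L M T^-2] → correct ✓
- p = mv: LHS [L M T^-1], RHS [L M T^-1] → correct ✓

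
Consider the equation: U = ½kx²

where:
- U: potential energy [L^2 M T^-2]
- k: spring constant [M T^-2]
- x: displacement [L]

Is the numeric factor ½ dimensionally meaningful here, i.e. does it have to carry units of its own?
No

U has dimensions [L^2 M T^-2] and kx² already has dimensions [L^2 M T^-2], so the equation balances without ½ contributing any dimensions. ½ is a pure (dimensionless) number; changing or removing it would not affect dimensional consistency.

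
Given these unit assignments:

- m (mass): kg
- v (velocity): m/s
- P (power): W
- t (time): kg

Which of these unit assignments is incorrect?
t

The variable t (time) should have units s, not kg.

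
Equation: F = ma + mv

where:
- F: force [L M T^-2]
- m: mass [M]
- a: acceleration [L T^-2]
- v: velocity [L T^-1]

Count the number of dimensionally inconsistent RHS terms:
1

LHS F: [L M T^-2]
- ma: [L M T^-2] ✓
- mv: [L M T^-1] ✗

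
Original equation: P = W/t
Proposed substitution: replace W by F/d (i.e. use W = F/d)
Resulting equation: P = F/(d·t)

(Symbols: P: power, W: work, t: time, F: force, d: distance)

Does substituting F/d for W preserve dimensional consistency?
No

[W] = [L^2 M T^-2] and [F/d] = [M T^-2]. These differ, so the substitution replaces a quantity by one of different dimensions and the result P = F/(d·t) has LHS [L^2 M T^-3] vs RHS [M T^-3] — inconsistent.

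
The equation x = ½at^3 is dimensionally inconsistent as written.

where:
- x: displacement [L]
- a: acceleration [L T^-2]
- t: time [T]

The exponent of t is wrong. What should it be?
The exponent of t should be 2: x = ½at^2

The LHS x has dimensions [L]; t has dimensions [T].
As written, the RHS ½at^3 (exponent 3 on t) has dimensions [L T], which does not match.
With exponent 2, the RHS ½at^2 has dimensions [L], matching the LHS.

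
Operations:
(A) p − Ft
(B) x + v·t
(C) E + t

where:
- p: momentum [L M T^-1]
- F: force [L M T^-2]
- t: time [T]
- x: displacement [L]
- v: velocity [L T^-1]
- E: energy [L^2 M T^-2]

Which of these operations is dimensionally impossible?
(C) E + t

(A) p − Ft: p [L M T^-1] and Ft [L M T^-1] — same dimensions ✓
(B) x + v·t: x [L] and v·t [L] — same dimensions ✓
(C) E + t: E [L^2 M T^-2] and t [T] — different dimensions cannot be added/subtracted ✗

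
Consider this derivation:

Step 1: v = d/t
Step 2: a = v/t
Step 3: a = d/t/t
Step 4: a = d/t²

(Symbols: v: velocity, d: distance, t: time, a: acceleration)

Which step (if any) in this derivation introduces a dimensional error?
No step introduces an error — all steps are dimensionally consistent.

Step 1: v = d/t → LHS [L T^-1], RHS [L T^-1] ✓
Step 2: a = v/t → LHS [L T^-2], RHS [L T^-2] ✓
Step 3: a = d/t/t → LHS [L T^-2], RHS [L T^-2] ✓
Step 4: a = d/t² → LHS [L T^-2], RHS [L T^-2] ✓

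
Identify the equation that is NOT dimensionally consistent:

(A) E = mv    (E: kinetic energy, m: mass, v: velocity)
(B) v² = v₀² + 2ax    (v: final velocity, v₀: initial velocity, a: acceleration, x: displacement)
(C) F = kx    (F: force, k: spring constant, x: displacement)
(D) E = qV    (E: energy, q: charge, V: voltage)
(A) E = mv

The equation (A) E = mv is dimensionally incorrect.

LHS (E): [L^2 M T^-2]
RHS (mv): [L M T^-1] ✗

The dimensions do not match. The other three equations balance.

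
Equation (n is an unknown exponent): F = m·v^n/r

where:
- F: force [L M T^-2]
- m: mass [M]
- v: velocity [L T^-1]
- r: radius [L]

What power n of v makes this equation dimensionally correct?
n = 2

F has dimensions [L M T^-2]; v has dimensions [L T^-1].
The rest of the RHS has dimensions [L^-1 M], so v^n must supply [L^2 T^-2].
With n = 2: m·v^2/r has dimensions [L M T^-2], matching the LHS ✓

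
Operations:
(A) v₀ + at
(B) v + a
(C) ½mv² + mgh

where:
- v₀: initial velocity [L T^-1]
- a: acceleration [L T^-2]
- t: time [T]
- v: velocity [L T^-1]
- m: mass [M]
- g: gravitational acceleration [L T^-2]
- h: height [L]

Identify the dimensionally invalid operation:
(B) v + a

(A) v₀ + at: v₀ [L T^-1] and at [L T^-1] — same dimensions ✓
(B) v + a: v [L T^-1] and a [L T^-2] — different dimensions cannot be added/subtracted ✗
(C) ½mv² + mgh: ½mv² [L^2 M T^-2] and mgh [L^2 M T^-2] — same dimensions ✓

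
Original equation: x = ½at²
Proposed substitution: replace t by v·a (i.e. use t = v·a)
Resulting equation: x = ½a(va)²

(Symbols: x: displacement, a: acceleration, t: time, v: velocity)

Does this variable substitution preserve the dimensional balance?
No

[t] = [T] and [v·a] = [L^2 T^-3]. These differ, so the substitution replaces a quantity by one of different dimensions and the result x = ½a(va)² has LHS [L] vs RHS [L^5 T^-8] — inconsistent.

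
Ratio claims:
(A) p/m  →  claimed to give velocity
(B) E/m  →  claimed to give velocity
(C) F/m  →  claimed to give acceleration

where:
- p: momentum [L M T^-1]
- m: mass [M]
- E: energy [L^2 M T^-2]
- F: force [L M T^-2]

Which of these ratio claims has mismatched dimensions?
(B) E/m does not give velocity

(A) p/m: [L T^-1] = velocity [L T^-1] ✓
(B) E/m: [L^2 T^-2] ≠ velocity [L T^-1] ✗
(C) F/m: [L T^-2] = acceleration [L T^-2] ✓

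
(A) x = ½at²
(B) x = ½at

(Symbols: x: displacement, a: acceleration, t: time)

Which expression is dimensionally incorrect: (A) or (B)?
(B)

(A) x = ½at²: LHS [L], RHS [L] ✓
(B) x = ½at: LHS [L], RHS [L T^-1] ✗

Expression (B) x = ½at is dimensionally incorrect.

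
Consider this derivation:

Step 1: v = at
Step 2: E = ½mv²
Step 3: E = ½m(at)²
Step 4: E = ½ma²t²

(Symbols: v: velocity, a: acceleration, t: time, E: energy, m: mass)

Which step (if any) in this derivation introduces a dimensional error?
No step introduces an error — all steps are dimensionally consistent.

Step 1: v = at → LHS [L T^-1], RHS [L T^-1] ✓
Step 2: E = ½mv² → LHS [L^2 M T^-2], RHS [L^2 M T^-2] ✓
Step 3: E = ½m(at)² → LHS [L^2 M T^-2], RHS [L^2 M T^-2] ✓
Step 4: E = ½ma²t² → LHS [L^2 M T^-2], RHS [L^2 M T^-2] ✓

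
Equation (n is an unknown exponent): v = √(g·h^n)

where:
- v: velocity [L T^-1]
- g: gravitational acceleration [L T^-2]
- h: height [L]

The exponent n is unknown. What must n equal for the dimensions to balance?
n = 1

v has dimensions [L T^-1]; h has dimensions [L].
With n = 1: √(g·h^1) has dimensions [L T^-1], matching the LHS ✓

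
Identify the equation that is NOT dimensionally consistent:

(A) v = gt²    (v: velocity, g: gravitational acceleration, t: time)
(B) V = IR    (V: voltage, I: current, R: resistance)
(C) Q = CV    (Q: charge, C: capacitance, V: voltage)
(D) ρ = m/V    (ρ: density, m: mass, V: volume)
(A) v = gt²

The equation (A) v = gt² is dimensionally incorrect.

LHS (v): [L T^-1]
RHS (gt²): [L] ✗

The dimensions do not match. The other three equations balance.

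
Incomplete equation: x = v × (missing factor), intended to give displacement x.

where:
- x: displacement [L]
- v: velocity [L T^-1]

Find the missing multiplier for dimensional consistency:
t (time), dimensions [T]

x has dimensions [L] and v has dimensions [L T^-1].
The missing factor must have dimensions [L] / [L T^-1] = [T], i.e. time (t).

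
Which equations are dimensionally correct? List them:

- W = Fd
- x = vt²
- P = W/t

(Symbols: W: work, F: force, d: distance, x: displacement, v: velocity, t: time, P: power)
Dimensionally correct: W = Fd, P = W/t
Dimensionally incorrect: x = vt²
Ordered (correct first, then incorrect): W = Fd, P = W/t, x = vt²

- W = Fd: LHS [L^2 M T^-2], RHS [L^2 M T^-2] → correct ✓
- x = vt²: LHS [L], RHS [L T] → incorrect ✗
- P = W/t: LHS [L^2 M T^-3], RHS [L^2 M T^-3] → correct ✓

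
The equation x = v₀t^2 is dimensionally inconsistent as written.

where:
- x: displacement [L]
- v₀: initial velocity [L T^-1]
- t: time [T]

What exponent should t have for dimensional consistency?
The exponent of t should be 1: x = v₀t

The LHS x has dimensions [L]; t has dimensions [T].
As written, the RHS v₀t^2 (exponent 2 on t) has dimensions [L T], which does not match.
With exponent 1, the RHS v₀t has dimensions [L], matching the LHS.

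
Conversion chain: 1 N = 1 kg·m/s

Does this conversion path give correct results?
The chain is incorrect (it contains an error).

Incorrect: Newton is kg·m/s², not kg·m/s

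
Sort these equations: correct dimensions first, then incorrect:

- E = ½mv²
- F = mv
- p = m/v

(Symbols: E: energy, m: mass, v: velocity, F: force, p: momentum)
Dimensionally correct: E = ½mv²
Dimensionally incorrect: F = mv, p = m/v
Ordered (correct first, then incorrect): E = ½mv², F = mv, p = m/v

- E = ½mv²: LHS [L^2 M T^-2], RHS [L^2 M T^-2] → correct ✓
- F = mv: LHS [L M T^-2], RHS [L M T^-1] → incorrect ✗
- p = m/v: LHS [L M T^-1], RHS [L^-1 M T] → incorrect ✗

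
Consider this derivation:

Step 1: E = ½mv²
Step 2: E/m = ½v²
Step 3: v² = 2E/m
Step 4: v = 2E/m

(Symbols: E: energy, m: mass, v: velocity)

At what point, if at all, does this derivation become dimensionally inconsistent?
Step 4

Step 1: E = ½mv² → LHS [L^2 M T^-2], RHS [L^2 M T^-2] ✓
Step 2: E/m = ½v² → LHS [L^2 T^-2], RHS [L^2 T^-2] ✓
Step 3: v² = 2E/m → LHS [L^2 T^-2], RHS [L^2 T^-2] ✓
Step 4: v = 2E/m → LHS [L T^-1], RHS [L^2 T^-2] ✗

The first dimensional inconsistency appears in step 4: v = 2E/m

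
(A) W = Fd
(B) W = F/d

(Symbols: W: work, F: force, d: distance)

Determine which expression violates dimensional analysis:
(B)

(A) W = Fd: LHS [L^2 M T^-2], RHS [L^2 M T^-2] ✓
(B) W = F/d: LHS [L^2 M T^-2], RHS [M T^-2] ✗

Expression (B) W = F/d is dimensionally incorrect.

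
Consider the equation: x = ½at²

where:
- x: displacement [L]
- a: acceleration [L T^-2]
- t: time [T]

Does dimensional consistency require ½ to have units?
No

x has dimensions [L] and at² already has dimensions [L], so the equation balances without ½ contributing any dimensions. ½ is a pure (dimensionless) number; changing or removing it would not affect dimensional consistency.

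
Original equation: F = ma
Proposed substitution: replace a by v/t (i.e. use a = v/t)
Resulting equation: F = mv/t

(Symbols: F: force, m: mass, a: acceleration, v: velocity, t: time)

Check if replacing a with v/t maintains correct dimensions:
Yes

[a] = [L T^-2] and [v/t] = [L T^-2]. These match, so the substitution replaces a quantity by one of the same dimensions and the result F = mv/t has LHS [L M T^-2] vs RHS [L M T^-2] — still consistent.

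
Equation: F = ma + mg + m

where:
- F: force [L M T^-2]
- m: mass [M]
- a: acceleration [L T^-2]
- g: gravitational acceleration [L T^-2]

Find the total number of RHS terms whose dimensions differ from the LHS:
1

LHS F: [L M T^-2]
- ma: [L M T^-2] ✓
- mg: [L M T^-2] ✓
- m: [M] ✗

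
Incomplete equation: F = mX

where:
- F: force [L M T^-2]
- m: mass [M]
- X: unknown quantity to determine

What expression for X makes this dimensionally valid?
X = a (acceleration), dimensions [L T^-2]

F has dimensions [L M T^-2]; the rest of the RHS (m) has dimensions [M].
So X must have dimensions [L T^-2] — X = a (acceleration).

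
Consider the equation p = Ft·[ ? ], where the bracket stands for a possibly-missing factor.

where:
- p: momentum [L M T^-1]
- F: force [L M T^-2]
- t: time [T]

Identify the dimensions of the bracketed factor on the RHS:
Nothing is missing — the bracketed factor must be dimensionless.

p has dimensions [L M T^-1] and Ft already has dimensions [L M T^-1], so p = Ft is dimensionally complete.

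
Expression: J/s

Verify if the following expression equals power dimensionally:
Yes

The expression J/s has dimensions [L^2 M T^-3], which is exactly power [L^2 M T^-3].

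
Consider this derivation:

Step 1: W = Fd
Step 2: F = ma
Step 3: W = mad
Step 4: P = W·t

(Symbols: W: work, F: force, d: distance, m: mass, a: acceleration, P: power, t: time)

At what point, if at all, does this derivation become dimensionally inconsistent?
Step 4

Step 1: W = Fd → LHS [L^2 M T^-2], RHS [L^2 M T^-2] ✓
Step 2: F = ma → LHS [L M T^-2], RHS [L M T^-2] ✓
Step 3: W = mad → LHS [L^2 M T^-2], RHS [L^2 M T^-2] ✓
Step 4: P = W·t → LHS [L^2 M T^-3], RHS [L^2 M T^-1] ✗

The first dimensional inconsistency appears in step 4: P = W·t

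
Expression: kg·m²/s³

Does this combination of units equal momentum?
No

The expression kg·m²/s³ has dimensions [L^2 M T^-3], but momentum has dimensions [L M T^-1].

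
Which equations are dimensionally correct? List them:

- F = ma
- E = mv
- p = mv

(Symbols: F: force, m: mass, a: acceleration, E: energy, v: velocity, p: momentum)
Dimensionally correct: F = ma, p = mv
Dimensionally incorrect: E = mv
Ordered (correct first, then incorrect): F = ma, p = mv, E = mv

- F = ma: LHS [L M T^-2], RHS [L M T^-2] → correct ✓
- E = mv: LHS [L^2 M T^-2], RHS [L M T^-1] → incorrect ✗
- p = mv: LHS [L M T^-1], RHS [L M T^-1] → correct ✓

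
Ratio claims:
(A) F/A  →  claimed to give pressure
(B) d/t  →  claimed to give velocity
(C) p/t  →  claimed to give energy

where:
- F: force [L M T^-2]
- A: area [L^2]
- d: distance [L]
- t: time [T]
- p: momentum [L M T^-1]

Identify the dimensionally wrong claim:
(C) p/t does not give energy

(A) F/A: [L^-1 M T^-2] = pressure [L^-1 M T^-2] ✓
(B) d/t: [L T^-1] = velocity [L T^-1] ✓
(C) p/t: [L M T^-2] ≠ energy [L^2 M T^-2] ✗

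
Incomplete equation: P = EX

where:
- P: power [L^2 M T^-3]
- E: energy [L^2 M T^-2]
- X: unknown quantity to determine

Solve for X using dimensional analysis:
X = f (inverse time / frequency (1/t)), dimensions [T^-1]

P has dimensions [L^2 M T^-3]; the rest of the RHS (E) has dimensions [L^2 M T^-2].
So X must have dimensions [T^-1] — X = f (inverse time / frequency (1/t)).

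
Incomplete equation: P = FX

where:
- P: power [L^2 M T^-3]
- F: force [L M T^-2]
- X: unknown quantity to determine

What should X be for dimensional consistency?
X = v (velocity), dimensions [L T^-1]

P has dimensions [L^2 M T^-3]; the rest of the RHS (F) has dimensions [L M T^-2].
So X must have dimensions [L T^-1] — X = v (velocity).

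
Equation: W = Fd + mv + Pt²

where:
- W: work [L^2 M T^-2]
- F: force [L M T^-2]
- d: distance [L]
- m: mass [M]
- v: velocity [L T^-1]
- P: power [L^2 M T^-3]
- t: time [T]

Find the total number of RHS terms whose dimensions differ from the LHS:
2

LHS W: [L^2 M T^-2]
- Fd: [L^2 M T^-2] ✓
- mv: [L M T^-1] ✗
- Pt²: [L^2 M T^-1] ✗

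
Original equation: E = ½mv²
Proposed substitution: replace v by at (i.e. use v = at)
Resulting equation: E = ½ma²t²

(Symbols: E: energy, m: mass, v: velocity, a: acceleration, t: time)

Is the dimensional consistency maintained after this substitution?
Yes

[v] = [L T^-1] and [at] = [L T^-1]. These match, so the substitution replaces a quantity by one of the same dimensions and the result E = ½ma²t² has LHS [L^2 M T^-2] vs RHS [L^2 M T^-2] — still consistent.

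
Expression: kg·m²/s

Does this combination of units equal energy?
No

The expression kg·m²/s has dimensions [L^2 M T^-1], but energy has dimensions [L^2 M T^-2].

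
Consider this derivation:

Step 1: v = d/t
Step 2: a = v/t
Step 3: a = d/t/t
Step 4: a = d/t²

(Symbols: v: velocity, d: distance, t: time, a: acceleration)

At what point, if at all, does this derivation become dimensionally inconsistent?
No step introduces an error — all steps are dimensionally consistent.

Step 1: v = d/t → LHS [L T^-1], RHS [L T^-1] ✓
Step 2: a = v/t → LHS [L T^-2], RHS [L T^-2] ✓
Step 3: a = d/t/t → LHS [L T^-2], RHS [L T^-2] ✓
Step 4: a = d/t² → LHS [L T^-2], RHS [L T^-2] ✓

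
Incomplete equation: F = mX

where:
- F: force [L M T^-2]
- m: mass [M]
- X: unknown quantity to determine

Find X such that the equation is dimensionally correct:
X = a (acceleration), dimensions [L T^-2]

F has dimensions [L M T^-2]; the rest of the RHS (m) has dimensions [M].
So X must have dimensions [L T^-2] — X = a (acceleration).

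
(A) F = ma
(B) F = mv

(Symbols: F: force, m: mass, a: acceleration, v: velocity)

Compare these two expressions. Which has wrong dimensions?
(B)

(A) F = ma: LHS [L M T^-2], RHS [L M T^-2] ✓
(B) F = mv: LHS [L M T^-2], RHS [L M T^-1] ✗

Expression (B) F = mv is dimensionally incorrect.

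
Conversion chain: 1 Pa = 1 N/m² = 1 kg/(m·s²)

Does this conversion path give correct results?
The chain is correct (no errors).

Correct: Pascal is Newton per square meter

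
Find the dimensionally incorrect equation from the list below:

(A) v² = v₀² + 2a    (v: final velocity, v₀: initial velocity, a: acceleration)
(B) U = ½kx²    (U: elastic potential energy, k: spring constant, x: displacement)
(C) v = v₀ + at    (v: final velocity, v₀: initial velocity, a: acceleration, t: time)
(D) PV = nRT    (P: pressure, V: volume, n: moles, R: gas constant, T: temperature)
(A) v² = v₀² + 2a

The equation (A) v² = v₀² + 2a is dimensionally incorrect.

LHS (v²): [L^2 T^-2]
RHS terms:
  - v₀²: [L^2 T^-2] ✓
  - 2a: [L T^-2] ✗ (does not match LHS)

The dimensions do not match. The other three equations balance.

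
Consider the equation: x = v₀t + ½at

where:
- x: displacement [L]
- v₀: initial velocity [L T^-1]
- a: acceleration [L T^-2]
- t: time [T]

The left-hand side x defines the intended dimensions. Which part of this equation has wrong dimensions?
The term ½at

Checking each RHS term against the LHS:
- v₀t: [L] — matches x [L] ✓
- ½at: [L T^-1] — does NOT match x [L] ✗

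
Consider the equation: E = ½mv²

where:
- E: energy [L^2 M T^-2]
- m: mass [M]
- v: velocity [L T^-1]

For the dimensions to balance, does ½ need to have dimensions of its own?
No

E has dimensions [L^2 M T^-2] and mv² already has dimensions [L^2 M T^-2], so the equation balances without ½ contributing any dimensions. ½ is a pure (dimensionless) number; changing or removing it would not affect dimensional consistency.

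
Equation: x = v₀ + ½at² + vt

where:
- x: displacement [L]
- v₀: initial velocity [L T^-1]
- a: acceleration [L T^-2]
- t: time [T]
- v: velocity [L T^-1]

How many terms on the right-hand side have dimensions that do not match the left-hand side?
1

LHS x: [L]
- v₀: [L T^-1] ✗
- ½at²: [L] ✓
- vt: [L] ✓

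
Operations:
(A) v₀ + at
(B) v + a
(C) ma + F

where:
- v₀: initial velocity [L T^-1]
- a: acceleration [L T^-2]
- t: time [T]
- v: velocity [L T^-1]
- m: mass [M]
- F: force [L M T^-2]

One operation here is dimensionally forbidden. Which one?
(B) v + a

(A) v₀ + at: v₀ [L T^-1] and at [L T^-1] — same dimensions ✓
(B) v + a: v [L T^-1] and a [L T^-2] — different dimensions cannot be added/subtracted ✗
(C) ma + F: ma [L M T^-2] and F [L M T^-2] — same dimensions ✓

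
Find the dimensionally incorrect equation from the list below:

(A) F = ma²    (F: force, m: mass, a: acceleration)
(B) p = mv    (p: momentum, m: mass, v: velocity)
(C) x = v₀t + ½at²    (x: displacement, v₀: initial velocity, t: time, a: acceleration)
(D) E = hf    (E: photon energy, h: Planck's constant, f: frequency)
(A) F = ma²

The equation (A) F = ma² is dimensionally incorrect.

LHS (F): [L M T^-2]
RHS (ma²): [L^2 M T^-4] ✗

The dimensions do not match. The other three equations balance.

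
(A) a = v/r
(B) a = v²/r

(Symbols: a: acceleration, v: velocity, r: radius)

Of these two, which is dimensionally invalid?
(A)

(A) a = v/r: LHS [L T^-2], RHS [T^-1] ✗
(B) a = v²/r: LHS [L T^-2], RHS [L T^-2] ✓

Expression (A) a = v/r is dimensionally incorrect.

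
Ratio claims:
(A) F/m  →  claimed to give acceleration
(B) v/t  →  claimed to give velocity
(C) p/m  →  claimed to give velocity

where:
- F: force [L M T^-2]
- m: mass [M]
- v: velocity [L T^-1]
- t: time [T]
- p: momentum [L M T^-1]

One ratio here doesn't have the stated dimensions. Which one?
(B) v/t does not give velocity

(A) F/m: [L T^-2] = acceleration [L T^-2] ✓
(B) v/t: [L T^-2] ≠ velocity [L T^-1] ✗
(C) p/m: [L T^-1] = velocity [L T^-1] ✓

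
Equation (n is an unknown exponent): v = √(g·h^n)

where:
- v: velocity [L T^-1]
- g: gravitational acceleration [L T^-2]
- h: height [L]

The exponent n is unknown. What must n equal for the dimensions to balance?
n = 1

v has dimensions [L T^-1]; h has dimensions [L].
With n = 1: √(g·h^1) has dimensions [L T^-1], matching the LHS ✓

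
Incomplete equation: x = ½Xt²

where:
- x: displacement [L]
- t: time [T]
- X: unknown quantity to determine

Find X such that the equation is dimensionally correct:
X = a (acceleration), dimensions [L T^-2]

x has dimensions [L]; the rest of the RHS (½ t²) has dimensions [T^2].
So X must have dimensions [L T^-2] — X = a (acceleration).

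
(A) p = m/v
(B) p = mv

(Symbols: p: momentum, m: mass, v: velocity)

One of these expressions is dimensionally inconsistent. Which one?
(A)

(A) p = m/v: LHS [L M T^-1], RHS [L^-1 M T] ✗
(B) p = mv: LHS [L M T^-1], RHS [L M T^-1] ✓

Expression (A) p = m/v is dimensionally incorrect.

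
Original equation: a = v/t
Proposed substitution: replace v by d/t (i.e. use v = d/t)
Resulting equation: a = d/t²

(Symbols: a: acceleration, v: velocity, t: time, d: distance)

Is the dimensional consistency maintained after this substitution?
Yes

[v] = [L T^-1] and [d/t] = [L T^-1]. These match, so the substitution replaces a quantity by one of the same dimensions and the result a = d/t² has LHS [L T^-2] vs RHS [L T^-2] — still consistent.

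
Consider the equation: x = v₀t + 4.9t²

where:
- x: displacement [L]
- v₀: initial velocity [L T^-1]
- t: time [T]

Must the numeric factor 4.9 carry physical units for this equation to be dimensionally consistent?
Yes

x has dimensions [L], while t² alone has dimensions [T^2]. For the equation to balance, the factor 4.9 must carry dimensions [L T^-2] — it is a dimensional constant (a numerical value of a physical quantity with its units suppressed), not a pure number.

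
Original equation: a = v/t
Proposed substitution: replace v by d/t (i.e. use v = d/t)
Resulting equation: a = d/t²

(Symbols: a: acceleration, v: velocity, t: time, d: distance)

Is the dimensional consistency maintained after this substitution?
Yes

[v] = [L T^-1] and [d/t] = [L T^-1]. These match, so the substitution replaces a quantity by one of the same dimensions and the result a = d/t² has LHS [L T^-2] vs RHS [L T^-2] — still consistent.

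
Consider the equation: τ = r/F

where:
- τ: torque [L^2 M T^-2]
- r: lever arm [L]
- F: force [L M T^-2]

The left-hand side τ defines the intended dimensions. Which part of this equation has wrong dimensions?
The right-hand side term r/F

τ has dimensions [L^2 M T^-2], but r/F has dimensions [M^-1 T^2], so the term r/F is dimensionally wrong for τ.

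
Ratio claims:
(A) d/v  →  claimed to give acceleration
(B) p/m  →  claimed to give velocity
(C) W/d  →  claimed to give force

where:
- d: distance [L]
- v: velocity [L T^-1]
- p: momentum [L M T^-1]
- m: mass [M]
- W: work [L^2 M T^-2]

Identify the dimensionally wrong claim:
(A) d/v does not give acceleration

(A) d/v: [T] ≠ acceleration [L T^-2] ✗
(B) p/m: [L T^-1] = velocity [L T^-1] ✓
(C) W/d: [L M T^-2] = force [L M T^-2] ✓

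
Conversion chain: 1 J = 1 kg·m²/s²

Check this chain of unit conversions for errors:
The chain is correct (no errors).

Correct: Joule is defined as kg·m²/s²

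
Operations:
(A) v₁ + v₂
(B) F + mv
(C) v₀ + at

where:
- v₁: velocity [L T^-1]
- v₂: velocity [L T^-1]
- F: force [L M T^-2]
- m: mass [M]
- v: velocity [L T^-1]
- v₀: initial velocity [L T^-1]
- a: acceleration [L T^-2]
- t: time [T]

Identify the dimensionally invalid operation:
(B) F + mv

(A) v₁ + v₂: v₁ [L T^-1] and v₂ [L T^-1] — same dimensions ✓
(B) F + mv: F [L M T^-2] and mv [L M T^-1] — different dimensions cannot be added/subtracted ✗
(C) v₀ + at: v₀ [L T^-1] and at [L T^-1] — same dimensions ✓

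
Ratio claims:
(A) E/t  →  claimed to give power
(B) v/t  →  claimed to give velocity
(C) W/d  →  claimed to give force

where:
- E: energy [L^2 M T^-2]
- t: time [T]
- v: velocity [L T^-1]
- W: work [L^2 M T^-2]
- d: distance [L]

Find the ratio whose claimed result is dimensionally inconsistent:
(B) v/t does not give velocity

(A) E/t: [L^2 M T^-3] = power [L^2 M T^-3] ✓
(B) v/t: [L T^-2] ≠ velocity [L T^-1] ✗
(C) W/d: [L M T^-2] = force [L M T^-2] ✓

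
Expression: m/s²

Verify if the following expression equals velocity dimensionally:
No

The expression m/s² has dimensions [L T^-2], but velocity has dimensions [L T^-1].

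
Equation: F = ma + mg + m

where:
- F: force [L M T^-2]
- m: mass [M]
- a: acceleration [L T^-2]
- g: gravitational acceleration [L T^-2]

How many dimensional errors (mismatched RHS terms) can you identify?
1

LHS F: [L M T^-2]
- ma: [L M T^-2] ✓
- mg: [L M T^-2] ✓
- m: [M] ✗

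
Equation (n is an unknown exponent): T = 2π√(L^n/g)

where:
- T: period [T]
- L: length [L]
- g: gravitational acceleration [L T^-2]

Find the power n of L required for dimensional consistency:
n = 1

T has dimensions [T]; L has dimensions [L].
With n = 1: 2π√(L^1/g) has dimensions [T], matching the LHS ✓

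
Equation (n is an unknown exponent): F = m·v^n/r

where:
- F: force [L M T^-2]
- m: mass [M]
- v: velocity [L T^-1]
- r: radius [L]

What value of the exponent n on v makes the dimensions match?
n = 2

F has dimensions [L M T^-2]; v has dimensions [L T^-1].
The rest of the RHS has dimensions [L^-1 M], so v^n must supply [L^2 T^-2].
With n = 2: m·v^2/r has dimensions [L M T^-2], matching the LHS ✓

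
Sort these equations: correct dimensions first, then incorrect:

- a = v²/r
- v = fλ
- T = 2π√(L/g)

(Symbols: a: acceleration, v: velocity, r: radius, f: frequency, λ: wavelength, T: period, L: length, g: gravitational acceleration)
Dimensionally correct: a = v²/r, v = fλ, T = 2π√(L/g)
Dimensionally incorrect: none
Ordered (correct first, then incorrect): a = v²/r, v = fλ, T = 2π√(L/g)

- a = v²/r: LHS [L T^-2], RHS [L T^-2] → correct ✓
- v = fλ: LHS [L T^-1], RHS [L T^-1] → correct ✓
- T = 2π√(L/g): LHS [T], RHS [T] → correct ✓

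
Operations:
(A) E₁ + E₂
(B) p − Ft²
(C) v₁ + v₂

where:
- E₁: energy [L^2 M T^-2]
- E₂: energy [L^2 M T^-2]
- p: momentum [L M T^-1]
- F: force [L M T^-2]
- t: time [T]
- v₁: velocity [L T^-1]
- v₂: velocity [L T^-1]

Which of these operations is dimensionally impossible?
(B) p − Ft²

(A) E₁ + E₂: E₁ [L^2 M T^-2] and E₂ [L^2 M T^-2] — same dimensions ✓
(B) p − Ft²: p [L M T^-1] and Ft² [L M] — different dimensions cannot be added/subtracted ✗
(C) v₁ + v₂: v₁ [L T^-1] and v₂ [L T^-1] — same dimensions ✓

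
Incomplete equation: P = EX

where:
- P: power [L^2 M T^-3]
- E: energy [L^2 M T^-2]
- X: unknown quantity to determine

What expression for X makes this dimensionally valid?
X = f (inverse time / frequency (1/t)), dimensions [T^-1]

P has dimensions [L^2 M T^-3]; the rest of the RHS (E) has dimensions [L^2 M T^-2].
So X must have dimensions [T^-1] — X = f (inverse time / frequency (1/t)).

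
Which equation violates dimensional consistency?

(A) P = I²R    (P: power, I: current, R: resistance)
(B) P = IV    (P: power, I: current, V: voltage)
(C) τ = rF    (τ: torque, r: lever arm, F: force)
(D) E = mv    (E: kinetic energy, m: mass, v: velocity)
(D) E = mv

The equation (D) E = mv is dimensionally incorrect.

LHS (E): [L^2 M T^-2]
RHS (mv): [L M T^-1] ✗

The dimensions do not match. The other three equations balance.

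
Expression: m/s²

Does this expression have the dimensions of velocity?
No

The expression m/s² has dimensions [L T^-2], but velocity has dimensions [L T^-1].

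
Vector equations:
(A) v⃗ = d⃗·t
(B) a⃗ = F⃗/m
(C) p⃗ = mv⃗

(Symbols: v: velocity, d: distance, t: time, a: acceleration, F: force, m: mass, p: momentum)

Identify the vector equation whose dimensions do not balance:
(A) v⃗ = d⃗·t

(A) v⃗ = d⃗·t: LHS [L T^-1], RHS [L T] ✗ — velocity is displacement per time; should be d⃗/t
(B) a⃗ = F⃗/m: LHS [L T^-2], RHS [L T^-2] ✓ — force (vector) divided by mass (scalar)
(C) p⃗ = mv⃗: LHS [L M T^-1], RHS [L M T^-1] ✓ — mass (scalar) times velocity (vector)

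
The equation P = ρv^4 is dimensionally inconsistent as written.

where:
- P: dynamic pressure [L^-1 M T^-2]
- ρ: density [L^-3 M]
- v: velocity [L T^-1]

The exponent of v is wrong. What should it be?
The exponent of v should be 2: P = ρv^2

The LHS P has dimensions [L^-1 M T^-2]; v has dimensions [L T^-1].
As written, the RHS ρv^4 (exponent 4 on v) has dimensions [L M T^-4], which does not match.
With exponent 2, the RHS ρv^2 has dimensions [L^-1 M T^-2], matching the LHS.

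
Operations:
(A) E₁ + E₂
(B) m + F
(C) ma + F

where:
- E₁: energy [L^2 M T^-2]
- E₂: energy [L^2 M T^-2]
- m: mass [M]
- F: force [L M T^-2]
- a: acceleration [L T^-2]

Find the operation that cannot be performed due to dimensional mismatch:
(B) m + F

(A) E₁ + E₂: E₁ [L^2 M T^-2] and E₂ [L^2 M T^-2] — same dimensions ✓
(B) m + F: m [M] and F [L M T^-2] — different dimensions cannot be added/subtracted ✗
(C) ma + F: ma [L M T^-2] and F [L M T^-2] — same dimensions ✓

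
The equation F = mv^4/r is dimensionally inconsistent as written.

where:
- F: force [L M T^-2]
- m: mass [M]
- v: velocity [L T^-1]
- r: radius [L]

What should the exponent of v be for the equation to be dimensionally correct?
The exponent of v should be 2: F = mv^2/r

The LHS F has dimensions [L M T^-2]; v has dimensions [L T^-1].
As written, the RHS mv^4/r (exponent 4 on v) has dimensions [L^3 M T^-4], which does not match.
With exponent 2, the RHS mv^2/r has dimensions [L M T^-2], matching the LHS.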